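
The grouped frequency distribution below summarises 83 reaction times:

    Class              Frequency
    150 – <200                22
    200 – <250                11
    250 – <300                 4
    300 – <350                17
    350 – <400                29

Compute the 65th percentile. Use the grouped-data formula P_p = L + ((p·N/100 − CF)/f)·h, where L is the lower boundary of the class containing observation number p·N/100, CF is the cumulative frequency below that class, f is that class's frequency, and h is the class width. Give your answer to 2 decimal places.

349.85

N = 83; target position k = 65/100 · 83 = 53.95.
Cumulative frequencies: 22, 33, 37, 54, 83.
Observation 53.95 falls in the class 300 – <350.
L = 300, CF = 37, f = 17, h = 50.
P65 = 300 + ((53.95 − 37)/17)·50 = 300 + 49.8529 = 349.853.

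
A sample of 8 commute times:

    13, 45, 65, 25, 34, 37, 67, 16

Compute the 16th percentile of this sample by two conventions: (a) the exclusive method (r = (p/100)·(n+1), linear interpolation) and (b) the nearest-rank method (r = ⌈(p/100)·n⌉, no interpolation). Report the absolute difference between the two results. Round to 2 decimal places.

1.68

Sorted: 13, 16, 25, 34, 37, 45, 65, 67.
n = 8.
(a) r = 1.44; between ranks 1 (13) and 2 (16): 14.32.
(b) the nearest-rank method: rank 2 → 16.
|14.32 − 16| = 1.68.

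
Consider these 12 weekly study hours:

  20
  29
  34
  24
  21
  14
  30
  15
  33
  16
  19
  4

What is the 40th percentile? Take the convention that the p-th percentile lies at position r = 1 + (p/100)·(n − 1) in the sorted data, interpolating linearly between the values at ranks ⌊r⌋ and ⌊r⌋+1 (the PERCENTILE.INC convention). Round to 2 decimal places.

Sorted: 4, 14, 15, 16, 19, 20, 21, 24, 29, 30, 33, 34.
n = 12.
r = 1 + (40/100)·(12 − 1) = 1 + 4.4 = 5.4.
Rank 5 is 19 and rank 6 is 20.
Interpolate: 19 + 0.4·(20 − 19) = 19 + 0.4·1 = 19.4.

19.40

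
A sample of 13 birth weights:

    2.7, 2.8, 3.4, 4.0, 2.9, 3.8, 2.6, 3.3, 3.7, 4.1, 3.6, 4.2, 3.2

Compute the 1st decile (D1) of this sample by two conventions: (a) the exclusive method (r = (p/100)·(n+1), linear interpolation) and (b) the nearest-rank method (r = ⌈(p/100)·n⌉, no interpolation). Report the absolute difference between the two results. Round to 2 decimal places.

0.06

Sorted: 2.6, 2.7, 2.8, 2.9, 3.2, 3.3, 3.4, 3.6, 3.7, 3.8, 4.0, 4.1, 4.2.
n = 13.
(a) r = 1.4; between ranks 1 (2.6) and 2 (2.7): 2.64.
(b) the nearest-rank method: rank 2 → 2.7.
|2.64 − 2.7| = 0.06.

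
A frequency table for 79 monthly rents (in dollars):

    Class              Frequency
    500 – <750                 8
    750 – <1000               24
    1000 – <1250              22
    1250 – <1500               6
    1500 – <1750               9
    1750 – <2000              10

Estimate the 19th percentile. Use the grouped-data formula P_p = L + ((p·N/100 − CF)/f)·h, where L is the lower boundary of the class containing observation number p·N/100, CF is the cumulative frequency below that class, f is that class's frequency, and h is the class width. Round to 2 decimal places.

N = 79; target position k = 19/100 · 79 = 15.01.
Cumulative frequencies: 8, 32, 54, 60, 69, 79.
Observation 15.01 falls in the class 750 – <1000.
L = 750, CF = 8, f = 24, h = 250.
P19 = 750 + ((15.01 − 8)/24)·250 = 750 + 73.0208 = 823.021.

823.02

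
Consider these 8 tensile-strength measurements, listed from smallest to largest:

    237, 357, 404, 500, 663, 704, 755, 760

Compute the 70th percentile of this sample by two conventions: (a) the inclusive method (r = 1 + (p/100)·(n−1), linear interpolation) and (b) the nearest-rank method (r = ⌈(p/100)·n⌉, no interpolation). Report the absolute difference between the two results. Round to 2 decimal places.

4.10

n = 8.
(a) r = 5.9; between ranks 5 (663) and 6 (704): 699.9.
(b) the nearest-rank method: rank 6 → 704.
|699.9 − 704| = 4.1.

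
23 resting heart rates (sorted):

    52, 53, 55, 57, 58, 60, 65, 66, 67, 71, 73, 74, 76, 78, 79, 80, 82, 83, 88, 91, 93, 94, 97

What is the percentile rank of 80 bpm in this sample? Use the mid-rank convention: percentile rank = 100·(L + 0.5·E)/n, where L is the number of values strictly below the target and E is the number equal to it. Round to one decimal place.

Count below 80: L = 15; count equal: E = 1; n = 23.
Percentile rank = 100·(15 + 0.5·1)/23 = 100·15.5/23 = 67.39.

67.4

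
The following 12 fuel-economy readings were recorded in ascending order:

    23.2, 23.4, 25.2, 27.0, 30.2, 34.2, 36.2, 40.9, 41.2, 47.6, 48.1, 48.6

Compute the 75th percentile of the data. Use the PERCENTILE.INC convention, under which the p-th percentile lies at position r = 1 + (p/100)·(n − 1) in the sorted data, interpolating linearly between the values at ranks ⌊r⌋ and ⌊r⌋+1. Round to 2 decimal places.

n = 12.
r = 1 + (75/100)·(12 − 1) = 1 + 8.25 = 9.25.
Rank 9 is 41.2 and rank 10 is 47.6.
Interpolate: 41.2 + 0.25·(47.6 − 41.2) = 41.2 + 0.25·6.4 = 42.8.

42.80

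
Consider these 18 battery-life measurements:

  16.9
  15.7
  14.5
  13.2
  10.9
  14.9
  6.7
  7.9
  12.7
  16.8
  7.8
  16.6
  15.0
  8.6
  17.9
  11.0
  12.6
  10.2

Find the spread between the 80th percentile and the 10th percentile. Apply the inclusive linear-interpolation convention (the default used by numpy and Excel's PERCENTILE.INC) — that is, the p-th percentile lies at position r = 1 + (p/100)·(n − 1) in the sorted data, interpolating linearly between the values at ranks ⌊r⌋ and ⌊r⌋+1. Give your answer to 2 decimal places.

Sorted: 6.7, 7.8, 7.9, 8.6, 10.2, 10.9, 11.0, 12.6, 12.7, 13.2, 14.5, 14.9, 15.0, 15.7, 16.6, 16.8, 16.9, 17.9.
n = 18.
P10: r = 2.7; ranks 2–3 are 7.8, 7.9; interpolating gives 7.87.
P80: r = 14.6; ranks 14–15 are 15.7, 16.6; interpolating gives 16.24.
Difference: 16.24 − 7.87 = 8.37.

8.37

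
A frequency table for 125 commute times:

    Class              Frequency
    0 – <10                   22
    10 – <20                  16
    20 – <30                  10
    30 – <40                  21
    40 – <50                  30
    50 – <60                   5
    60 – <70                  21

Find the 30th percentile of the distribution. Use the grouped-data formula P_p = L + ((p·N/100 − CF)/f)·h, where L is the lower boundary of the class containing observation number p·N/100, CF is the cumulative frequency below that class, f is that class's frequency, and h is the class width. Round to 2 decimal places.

N = 125; target position k = 30/100 · 125 = 37.5.
Cumulative frequencies: 22, 38, 48, 69, 99, 104, 125.
Observation 37.5 falls in the class 10 – <20.
L = 10, CF = 22, f = 16, h = 10.
P30 = 10 + ((37.5 − 22)/16)·10 = 10 + 9.6875 = 19.6875.

19.69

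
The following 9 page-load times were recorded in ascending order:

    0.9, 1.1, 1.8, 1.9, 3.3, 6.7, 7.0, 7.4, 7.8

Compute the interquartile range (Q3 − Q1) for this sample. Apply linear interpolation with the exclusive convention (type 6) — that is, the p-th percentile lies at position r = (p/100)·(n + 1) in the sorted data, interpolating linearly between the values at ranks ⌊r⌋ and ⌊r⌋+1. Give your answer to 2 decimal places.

5.75

n = 9.
P25: r = 2.5; ranks 2–3 are 1.1, 1.8; interpolating gives 1.45.
P75: r = 7.5; ranks 7–8 are 7.0, 7.4; interpolating gives 7.2.
Difference: 7.2 − 1.45 = 5.75.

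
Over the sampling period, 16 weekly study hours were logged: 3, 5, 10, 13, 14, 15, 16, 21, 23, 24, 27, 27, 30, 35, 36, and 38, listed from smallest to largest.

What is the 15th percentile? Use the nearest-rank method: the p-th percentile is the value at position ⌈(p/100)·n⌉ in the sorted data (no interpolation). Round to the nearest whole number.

10

n = 16.
Position = ⌈15/100 · 16⌉ = ⌈2.4⌉ = 3.
The value at rank 3 is 10.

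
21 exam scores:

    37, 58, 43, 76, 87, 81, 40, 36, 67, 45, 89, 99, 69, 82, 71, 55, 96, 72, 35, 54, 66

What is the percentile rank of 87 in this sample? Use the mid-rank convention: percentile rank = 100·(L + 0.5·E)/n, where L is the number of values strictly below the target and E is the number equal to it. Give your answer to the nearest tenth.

Sorted: 35, 36, 37, 40, 43, 45, 54, 55, 58, 66, 67, 69, 71, 72, 76, 81, 82, 87, 89, 96, 99.
Count below 87: L = 17; count equal: E = 1; n = 21.
Percentile rank = 100·(17 + 0.5·1)/21 = 100·17.5/21 = 83.33.

83.3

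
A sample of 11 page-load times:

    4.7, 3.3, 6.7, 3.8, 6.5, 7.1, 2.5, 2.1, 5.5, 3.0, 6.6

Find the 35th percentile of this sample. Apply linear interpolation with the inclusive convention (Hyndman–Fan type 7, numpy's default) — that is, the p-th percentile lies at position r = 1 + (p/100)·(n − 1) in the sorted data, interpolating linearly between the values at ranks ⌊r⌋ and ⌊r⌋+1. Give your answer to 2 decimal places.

3.55

Sorted: 2.1, 2.5, 3.0, 3.3, 3.8, 4.7, 5.5, 6.5, 6.6, 6.7, 7.1.
n = 11.
r = 1 + (35/100)·(11 − 1) = 1 + 3.5 = 4.5.
Rank 4 is 3.3 and rank 5 is 3.8.
Interpolate: 3.3 + 0.5·(3.8 − 3.3) = 3.3 + 0.5·0.5 = 3.55.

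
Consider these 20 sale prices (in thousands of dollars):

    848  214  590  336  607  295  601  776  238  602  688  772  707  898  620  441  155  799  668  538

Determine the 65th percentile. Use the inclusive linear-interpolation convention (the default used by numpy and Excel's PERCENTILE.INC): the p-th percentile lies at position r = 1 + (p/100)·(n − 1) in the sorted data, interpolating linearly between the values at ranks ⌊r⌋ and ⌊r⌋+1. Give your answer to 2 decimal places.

Sorted: 155, 214, 238, 295, 336, 441, 538, 590, 601, 602, 607, 620, 668, 688, 707, 772, 776, 799, 848, 898.
n = 20.
r = 1 + (65/100)·(20 − 1) = 1 + 12.35 = 13.35.
Rank 13 is 668 and rank 14 is 688.
Interpolate: 668 + 0.35·(688 − 668) = 668 + 0.35·20 = 675.

675.00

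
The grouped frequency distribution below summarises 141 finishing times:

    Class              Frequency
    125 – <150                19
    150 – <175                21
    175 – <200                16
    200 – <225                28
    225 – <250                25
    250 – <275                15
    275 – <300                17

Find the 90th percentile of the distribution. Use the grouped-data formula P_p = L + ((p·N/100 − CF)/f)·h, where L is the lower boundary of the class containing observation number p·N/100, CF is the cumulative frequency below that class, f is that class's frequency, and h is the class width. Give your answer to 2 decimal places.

N = 141; target position k = 90/100 · 141 = 126.9.
Cumulative frequencies: 19, 40, 56, 84, 109, 124, 141.
Observation 126.9 falls in the class 275 – <300.
L = 275, CF = 124, f = 17, h = 25.
P90 = 275 + ((126.9 − 124)/17)·25 = 275 + 4.26471 = 279.265.

279.26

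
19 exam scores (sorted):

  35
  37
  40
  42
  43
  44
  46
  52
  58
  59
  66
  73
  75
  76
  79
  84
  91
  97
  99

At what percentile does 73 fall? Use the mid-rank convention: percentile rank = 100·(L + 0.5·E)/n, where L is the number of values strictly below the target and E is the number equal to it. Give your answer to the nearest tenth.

60.5

Count below 73: L = 11; count equal: E = 1; n = 19.
Percentile rank = 100·(11 + 0.5·1)/19 = 100·11.5/19 = 60.53.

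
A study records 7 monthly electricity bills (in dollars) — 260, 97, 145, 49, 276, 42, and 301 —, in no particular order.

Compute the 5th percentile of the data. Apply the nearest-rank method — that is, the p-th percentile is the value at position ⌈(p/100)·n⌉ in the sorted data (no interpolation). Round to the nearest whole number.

Sorted: 42, 49, 97, 145, 260, 276, 301.
n = 7.
Position = ⌈5/100 · 7⌉ = ⌈0.35⌉ = 1.
The value at rank 1 is 42.

42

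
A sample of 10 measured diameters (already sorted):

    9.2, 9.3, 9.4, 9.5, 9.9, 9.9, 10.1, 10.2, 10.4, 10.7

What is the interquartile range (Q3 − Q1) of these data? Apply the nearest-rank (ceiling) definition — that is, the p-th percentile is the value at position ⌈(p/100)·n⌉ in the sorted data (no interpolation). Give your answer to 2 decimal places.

0.80

n = 10.
P25: rank ⌈25/100·10⌉ = 3 → 9.4.
P75: rank ⌈75/100·10⌉ = 8 → 10.2.
Difference: 10.2 − 9.4 = 0.8.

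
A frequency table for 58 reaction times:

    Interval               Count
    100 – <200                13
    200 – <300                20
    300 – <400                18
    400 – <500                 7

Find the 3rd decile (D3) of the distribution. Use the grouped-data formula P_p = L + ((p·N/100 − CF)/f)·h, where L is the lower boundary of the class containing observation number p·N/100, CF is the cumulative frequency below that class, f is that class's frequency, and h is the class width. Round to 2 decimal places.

N = 58; target position k = 30/100 · 58 = 17.4.
Cumulative frequencies: 13, 33, 51, 58.
Observation 17.4 falls in the class 200 – <300.
L = 200, CF = 13, f = 20, h = 100.
P30 = 200 + ((17.4 − 13)/20)·100 = 200 + 22 = 222.

222.00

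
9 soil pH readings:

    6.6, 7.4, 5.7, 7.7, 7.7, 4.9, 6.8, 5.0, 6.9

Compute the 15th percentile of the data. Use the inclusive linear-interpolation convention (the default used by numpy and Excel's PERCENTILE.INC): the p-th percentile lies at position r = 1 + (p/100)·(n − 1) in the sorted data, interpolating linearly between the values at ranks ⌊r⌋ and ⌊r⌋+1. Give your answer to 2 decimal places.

5.14

Sorted: 4.9, 5.0, 5.7, 6.6, 6.8, 6.9, 7.4, 7.7, 7.7.
n = 9.
r = 1 + (15/100)·(9 − 1) = 1 + 1.2 = 2.2.
Rank 2 is 5.0 and rank 3 is 5.7.
Interpolate: 5.0 + 0.2·(5.7 − 5.0) = 5.0 + 0.2·0.7 = 5.14.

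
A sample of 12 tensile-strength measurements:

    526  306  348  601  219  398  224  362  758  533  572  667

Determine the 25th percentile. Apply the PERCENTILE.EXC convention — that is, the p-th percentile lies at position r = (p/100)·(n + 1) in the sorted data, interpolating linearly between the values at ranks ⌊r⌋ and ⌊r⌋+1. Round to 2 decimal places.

316.50

Sorted: 219, 224, 306, 348, 362, 398, 526, 533, 572, 601, 667, 758.
n = 12.
r = (25/100)·(12 + 1) = 3.25.
Rank 3 is 306 and rank 4 is 348.
Interpolate: 306 + 0.25·(348 − 306) = 306 + 0.25·42 = 316.5.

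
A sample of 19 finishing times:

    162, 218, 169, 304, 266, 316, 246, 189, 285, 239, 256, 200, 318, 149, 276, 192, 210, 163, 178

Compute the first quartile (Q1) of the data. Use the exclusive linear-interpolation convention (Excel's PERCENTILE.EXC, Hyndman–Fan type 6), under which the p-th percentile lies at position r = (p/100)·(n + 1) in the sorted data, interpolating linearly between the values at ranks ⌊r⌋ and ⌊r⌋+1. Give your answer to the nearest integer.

178

Sorted: 149, 162, 163, 169, 178, 189, 192, 200, 210, 218, 239, 246, 256, 266, 276, 285, 304, 316, 318.
n = 19.
r = (25/100)·(19 + 1) = 5.
r is an integer, so P25 is the value at rank 5: 178.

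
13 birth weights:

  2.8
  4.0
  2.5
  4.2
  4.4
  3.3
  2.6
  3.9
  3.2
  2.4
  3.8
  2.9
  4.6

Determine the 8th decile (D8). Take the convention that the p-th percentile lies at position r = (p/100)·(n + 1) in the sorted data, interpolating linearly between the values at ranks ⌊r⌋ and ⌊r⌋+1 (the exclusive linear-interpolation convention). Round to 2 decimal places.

Sorted: 2.4, 2.5, 2.6, 2.8, 2.9, 3.2, 3.3, 3.8, 3.9, 4.0, 4.2, 4.4, 4.6.
n = 13.
r = (80/100)·(13 + 1) = 11.2.
Rank 11 is 4.2 and rank 12 is 4.4.
Interpolate: 4.2 + 0.2·(4.4 − 4.2) = 4.2 + 0.2·0.2 = 4.24.

4.24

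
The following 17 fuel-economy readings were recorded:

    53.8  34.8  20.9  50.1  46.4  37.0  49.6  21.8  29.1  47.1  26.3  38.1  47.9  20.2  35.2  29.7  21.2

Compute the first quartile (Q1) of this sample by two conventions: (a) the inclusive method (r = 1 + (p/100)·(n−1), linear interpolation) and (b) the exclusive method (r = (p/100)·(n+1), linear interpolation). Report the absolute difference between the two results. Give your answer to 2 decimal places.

Sorted: 20.2, 20.9, 21.2, 21.8, 26.3, 29.1, 29.7, 34.8, 35.2, 37.0, 38.1, 46.4, 47.1, 47.9, 49.6, 50.1, 53.8.
n = 17.
(a) r = 5 → value at rank 5 = 26.3.
(b) r = 4.5; between ranks 4 (21.8) and 5 (26.3): 24.05.
|26.3 − 24.05| = 2.25.

2.25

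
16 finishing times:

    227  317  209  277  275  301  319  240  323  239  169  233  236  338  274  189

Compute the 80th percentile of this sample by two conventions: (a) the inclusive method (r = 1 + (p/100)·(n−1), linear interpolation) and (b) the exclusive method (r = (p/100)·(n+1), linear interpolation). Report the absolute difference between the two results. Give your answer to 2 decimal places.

Sorted: 169, 189, 209, 227, 233, 236, 239, 240, 274, 275, 277, 301, 317, 319, 323, 338.
n = 16.
(a) r = 13 → value at rank 13 = 317.
(b) r = 13.6; between ranks 13 (317) and 14 (319): 318.2.
|317 − 318.2| = 1.2.

1.20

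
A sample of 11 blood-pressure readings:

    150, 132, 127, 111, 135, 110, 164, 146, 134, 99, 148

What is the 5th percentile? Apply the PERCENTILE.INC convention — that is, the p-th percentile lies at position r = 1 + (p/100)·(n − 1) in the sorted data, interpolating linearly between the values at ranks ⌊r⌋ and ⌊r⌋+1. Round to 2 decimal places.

104.50

Sorted: 99, 110, 111, 127, 132, 134, 135, 146, 148, 150, 164.
n = 11.
r = 1 + (5/100)·(11 − 1) = 1 + 0.5 = 1.5.
Rank 1 is 99 and rank 2 is 110.
Interpolate: 99 + 0.5·(110 − 99) = 99 + 0.5·11 = 104.5.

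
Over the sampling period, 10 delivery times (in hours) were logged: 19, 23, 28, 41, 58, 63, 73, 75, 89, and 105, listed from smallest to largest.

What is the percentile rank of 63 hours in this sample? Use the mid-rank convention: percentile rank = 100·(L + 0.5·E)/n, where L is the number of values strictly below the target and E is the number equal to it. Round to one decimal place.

Count below 63: L = 5; count equal: E = 1; n = 10.
Percentile rank = 100·(5 + 0.5·1)/10 = 100·5.5/10 = 55.

55.0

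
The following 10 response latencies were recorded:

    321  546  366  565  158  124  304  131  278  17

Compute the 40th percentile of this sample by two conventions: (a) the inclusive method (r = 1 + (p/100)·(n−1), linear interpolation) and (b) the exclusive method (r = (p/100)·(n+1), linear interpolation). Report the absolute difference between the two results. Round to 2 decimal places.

24.00

Sorted: 17, 124, 131, 158, 278, 304, 321, 366, 546, 565.
n = 10.
(a) r = 4.6; between ranks 4 (158) and 5 (278): 230.
(b) r = 4.4; between ranks 4 (158) and 5 (278): 206.
|230 − 206| = 24.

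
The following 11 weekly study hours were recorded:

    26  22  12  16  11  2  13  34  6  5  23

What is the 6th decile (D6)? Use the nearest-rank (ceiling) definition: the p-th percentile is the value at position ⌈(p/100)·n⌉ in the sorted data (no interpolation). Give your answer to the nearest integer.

Sorted: 2, 5, 6, 11, 12, 13, 16, 22, 23, 26, 34.
n = 11.
Position = ⌈60/100 · 11⌉ = ⌈6.6⌉ = 7.
The value at rank 7 is 16.

16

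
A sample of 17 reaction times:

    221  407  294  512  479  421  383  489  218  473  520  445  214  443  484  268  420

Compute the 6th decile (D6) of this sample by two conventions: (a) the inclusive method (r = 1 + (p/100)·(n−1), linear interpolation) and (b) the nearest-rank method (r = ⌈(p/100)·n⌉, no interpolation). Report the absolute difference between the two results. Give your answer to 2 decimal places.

0.80

Sorted: 214, 218, 221, 268, 294, 383, 407, 420, 421, 443, 445, 473, 479, 484, 489, 512, 520.
n = 17.
(a) r = 10.6; between ranks 10 (443) and 11 (445): 444.2.
(b) the nearest-rank method: rank 11 → 445.
|444.2 − 445| = 0.8.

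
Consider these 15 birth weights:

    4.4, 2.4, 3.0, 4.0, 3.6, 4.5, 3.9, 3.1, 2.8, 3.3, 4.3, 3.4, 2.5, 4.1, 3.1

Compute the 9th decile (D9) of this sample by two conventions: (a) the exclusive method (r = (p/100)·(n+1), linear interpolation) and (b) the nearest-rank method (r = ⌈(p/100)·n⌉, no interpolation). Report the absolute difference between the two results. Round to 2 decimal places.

Sorted: 2.4, 2.5, 2.8, 3.0, 3.1, 3.1, 3.3, 3.4, 3.6, 3.9, 4.0, 4.1, 4.3, 4.4, 4.5.
n = 15.
(a) r = 14.4; between ranks 14 (4.4) and 15 (4.5): 4.44.
(b) the nearest-rank method: rank 14 → 4.4.
|4.44 − 4.4| = 0.04.

0.04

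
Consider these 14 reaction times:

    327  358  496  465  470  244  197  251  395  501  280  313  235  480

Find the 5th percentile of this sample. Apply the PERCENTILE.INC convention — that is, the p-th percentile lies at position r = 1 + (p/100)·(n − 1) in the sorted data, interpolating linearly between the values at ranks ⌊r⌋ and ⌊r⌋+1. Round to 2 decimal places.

221.70

Sorted: 197, 235, 244, 251, 280, 313, 327, 358, 395, 465, 470, 480, 496, 501.
n = 14.
r = 1 + (5/100)·(14 − 1) = 1 + 0.65 = 1.65.
Rank 1 is 197 and rank 2 is 235.
Interpolate: 197 + 0.65·(235 − 197) = 197 + 0.65·38 = 221.7.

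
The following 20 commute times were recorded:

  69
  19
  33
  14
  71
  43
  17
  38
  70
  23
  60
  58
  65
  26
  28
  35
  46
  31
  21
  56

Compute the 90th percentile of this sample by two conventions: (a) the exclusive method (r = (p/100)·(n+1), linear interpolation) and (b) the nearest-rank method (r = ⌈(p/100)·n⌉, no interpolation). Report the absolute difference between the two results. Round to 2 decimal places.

Sorted: 14, 17, 19, 21, 23, 26, 28, 31, 33, 35, 38, 43, 46, 56, 58, 60, 65, 69, 70, 71.
n = 20.
(a) r = 18.9; between ranks 18 (69) and 19 (70): 69.9.
(b) the nearest-rank method: rank 18 → 69.
|69.9 − 69| = 0.9.

0.90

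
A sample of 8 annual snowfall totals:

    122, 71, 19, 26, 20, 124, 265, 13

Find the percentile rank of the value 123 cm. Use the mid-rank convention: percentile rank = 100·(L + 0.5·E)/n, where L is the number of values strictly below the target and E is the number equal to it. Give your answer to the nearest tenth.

75.0

Sorted: 13, 19, 20, 26, 71, 122, 124, 265.
Count below 123: L = 6; count equal: E = 0; n = 8.
Percentile rank = 100·(6 + 0.5·0)/8 = 100·6/8 = 75.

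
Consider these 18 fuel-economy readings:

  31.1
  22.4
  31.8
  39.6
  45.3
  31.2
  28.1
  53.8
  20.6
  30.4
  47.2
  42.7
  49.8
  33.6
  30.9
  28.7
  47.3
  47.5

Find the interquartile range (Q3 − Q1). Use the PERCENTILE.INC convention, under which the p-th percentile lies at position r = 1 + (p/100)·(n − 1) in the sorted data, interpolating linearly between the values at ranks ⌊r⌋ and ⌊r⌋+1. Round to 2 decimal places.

16.20

Sorted: 20.6, 22.4, 28.1, 28.7, 30.4, 30.9, 31.1, 31.2, 31.8, 33.6, 39.6, 42.7, 45.3, 47.2, 47.3, 47.5, 49.8, 53.8.
n = 18.
P25: r = 5.25; ranks 5–6 are 30.4, 30.9; interpolating gives 30.525.
P75: r = 13.75; ranks 13–14 are 45.3, 47.2; interpolating gives 46.725.
Difference: 46.725 − 30.525 = 16.2.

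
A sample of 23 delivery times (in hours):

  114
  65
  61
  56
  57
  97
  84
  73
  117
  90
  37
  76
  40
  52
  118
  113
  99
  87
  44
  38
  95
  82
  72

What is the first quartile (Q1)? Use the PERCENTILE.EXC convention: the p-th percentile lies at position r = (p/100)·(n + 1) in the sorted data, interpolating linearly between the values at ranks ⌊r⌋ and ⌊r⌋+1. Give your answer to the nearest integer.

Sorted: 37, 38, 40, 44, 52, 56, 57, 61, 65, 72, 73, 76, 82, 84, 87, 90, 95, 97, 99, 113, 114, 117, 118.
n = 23.
r = (25/100)·(23 + 1) = 6.
r is an integer, so P25 is the value at rank 6: 56.

56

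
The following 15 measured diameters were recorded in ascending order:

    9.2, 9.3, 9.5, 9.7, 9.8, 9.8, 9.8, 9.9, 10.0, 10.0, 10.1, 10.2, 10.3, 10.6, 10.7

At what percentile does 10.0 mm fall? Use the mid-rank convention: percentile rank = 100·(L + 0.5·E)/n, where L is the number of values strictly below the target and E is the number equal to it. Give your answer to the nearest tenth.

60.0

Count below 10.0: L = 8; count equal: E = 2; n = 15.
Percentile rank = 100·(8 + 0.5·2)/15 = 100·9/15 = 60.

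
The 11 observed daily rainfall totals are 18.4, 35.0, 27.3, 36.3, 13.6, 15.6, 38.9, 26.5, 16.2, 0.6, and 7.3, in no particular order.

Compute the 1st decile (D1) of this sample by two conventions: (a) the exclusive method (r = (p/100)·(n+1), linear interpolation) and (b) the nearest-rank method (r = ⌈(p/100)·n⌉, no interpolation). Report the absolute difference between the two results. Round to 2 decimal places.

5.36

Sorted: 0.6, 7.3, 13.6, 15.6, 16.2, 18.4, 26.5, 27.3, 35.0, 36.3, 38.9.
n = 11.
(a) r = 1.2; between ranks 1 (0.6) and 2 (7.3): 1.94.
(b) the nearest-rank method: rank 2 → 7.3.
|1.94 − 7.3| = 5.36.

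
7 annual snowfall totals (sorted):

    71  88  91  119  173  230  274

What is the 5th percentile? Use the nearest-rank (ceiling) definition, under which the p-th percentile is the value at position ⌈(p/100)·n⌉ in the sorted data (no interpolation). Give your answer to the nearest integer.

71

n = 7.
Position = ⌈5/100 · 7⌉ = ⌈0.35⌉ = 1.
The value at rank 1 is 71.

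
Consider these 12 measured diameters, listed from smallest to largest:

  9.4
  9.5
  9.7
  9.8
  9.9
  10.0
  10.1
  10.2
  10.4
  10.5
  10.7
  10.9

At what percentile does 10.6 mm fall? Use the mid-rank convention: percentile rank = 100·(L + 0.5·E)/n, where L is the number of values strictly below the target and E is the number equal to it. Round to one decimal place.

Count below 10.6: L = 10; count equal: E = 0; n = 12.
Percentile rank = 100·(10 + 0.5·0)/12 = 100·10/12 = 83.33.

83.3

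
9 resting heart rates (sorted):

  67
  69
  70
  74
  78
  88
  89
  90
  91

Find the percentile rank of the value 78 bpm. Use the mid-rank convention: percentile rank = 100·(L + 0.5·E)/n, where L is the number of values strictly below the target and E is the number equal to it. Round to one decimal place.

50.0

Count below 78: L = 4; count equal: E = 1; n = 9.
Percentile rank = 100·(4 + 0.5·1)/9 = 100·4.5/9 = 50.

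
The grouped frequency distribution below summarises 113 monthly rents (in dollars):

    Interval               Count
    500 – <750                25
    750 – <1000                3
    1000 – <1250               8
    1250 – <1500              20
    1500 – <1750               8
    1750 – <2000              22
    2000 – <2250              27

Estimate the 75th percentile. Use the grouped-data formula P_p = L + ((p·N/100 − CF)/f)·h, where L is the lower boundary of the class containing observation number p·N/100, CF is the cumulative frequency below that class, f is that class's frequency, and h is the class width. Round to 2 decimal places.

1985.80

N = 113; target position k = 75/100 · 113 = 84.75.
Cumulative frequencies: 25, 28, 36, 56, 64, 86, 113.
Observation 84.75 falls in the class 1750 – <2000.
L = 1750, CF = 64, f = 22, h = 250.
P75 = 1750 + ((84.75 − 64)/22)·250 = 1750 + 235.795 = 1985.8.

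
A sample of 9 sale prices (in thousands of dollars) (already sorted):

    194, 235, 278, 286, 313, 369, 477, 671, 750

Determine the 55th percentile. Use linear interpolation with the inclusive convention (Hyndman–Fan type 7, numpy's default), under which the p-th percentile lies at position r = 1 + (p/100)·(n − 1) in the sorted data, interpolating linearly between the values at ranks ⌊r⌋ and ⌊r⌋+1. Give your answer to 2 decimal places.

335.40

n = 9.
r = 1 + (55/100)·(9 − 1) = 1 + 4.4 = 5.4.
Rank 5 is 313 and rank 6 is 369.
Interpolate: 313 + 0.4·(369 − 313) = 313 + 0.4·56 = 335.4.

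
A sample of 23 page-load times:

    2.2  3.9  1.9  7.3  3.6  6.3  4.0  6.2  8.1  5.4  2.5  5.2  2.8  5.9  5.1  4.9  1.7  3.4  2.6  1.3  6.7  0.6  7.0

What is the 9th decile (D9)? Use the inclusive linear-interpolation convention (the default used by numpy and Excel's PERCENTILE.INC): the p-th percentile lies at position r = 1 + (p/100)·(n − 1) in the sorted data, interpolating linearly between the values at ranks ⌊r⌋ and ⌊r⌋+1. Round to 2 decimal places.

Sorted: 0.6, 1.3, 1.7, 1.9, 2.2, 2.5, 2.6, 2.8, 3.4, 3.6, 3.9, 4.0, 4.9, 5.1, 5.2, 5.4, 5.9, 6.2, 6.3, 6.7, 7.0, 7.3, 8.1.
n = 23.
r = 1 + (90/100)·(23 − 1) = 1 + 19.8 = 20.8.
Rank 20 is 6.7 and rank 21 is 7.0.
Interpolate: 6.7 + 0.8·(7.0 − 6.7) = 6.7 + 0.8·0.3 = 6.94.

6.94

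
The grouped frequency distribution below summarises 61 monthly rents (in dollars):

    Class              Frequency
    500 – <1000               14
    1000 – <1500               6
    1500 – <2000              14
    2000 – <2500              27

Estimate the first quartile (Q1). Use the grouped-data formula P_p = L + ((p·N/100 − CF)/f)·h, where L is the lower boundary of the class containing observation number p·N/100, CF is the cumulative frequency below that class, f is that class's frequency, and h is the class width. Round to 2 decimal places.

1104.17

N = 61; target position k = 25/100 · 61 = 15.25.
Cumulative frequencies: 14, 20, 34, 61.
Observation 15.25 falls in the class 1000 – <1500.
L = 1000, CF = 14, f = 6, h = 500.
P25 = 1000 + ((15.25 − 14)/6)·500 = 1000 + 104.167 = 1104.17.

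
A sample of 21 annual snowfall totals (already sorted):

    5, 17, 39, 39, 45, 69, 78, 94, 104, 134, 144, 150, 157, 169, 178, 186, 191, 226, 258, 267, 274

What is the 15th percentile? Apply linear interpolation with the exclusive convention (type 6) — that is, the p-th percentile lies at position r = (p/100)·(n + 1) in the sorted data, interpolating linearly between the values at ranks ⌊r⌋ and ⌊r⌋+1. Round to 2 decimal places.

n = 21.
r = (15/100)·(21 + 1) = 3.3.
Rank 3 is 39 and rank 4 is 39.
Interpolate: 39 + 0.3·(39 − 39) = 39 + 0.3·0 = 39.

39.00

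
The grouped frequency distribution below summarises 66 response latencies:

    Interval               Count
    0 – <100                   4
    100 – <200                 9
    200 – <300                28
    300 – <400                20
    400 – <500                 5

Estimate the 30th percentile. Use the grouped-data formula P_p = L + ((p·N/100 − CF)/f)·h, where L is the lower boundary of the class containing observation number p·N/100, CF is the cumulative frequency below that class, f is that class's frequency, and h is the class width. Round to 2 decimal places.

224.29

N = 66; target position k = 30/100 · 66 = 19.8.
Cumulative frequencies: 4, 13, 41, 61, 66.
Observation 19.8 falls in the class 200 – <300.
L = 200, CF = 13, f = 28, h = 100.
P30 = 200 + ((19.8 − 13)/28)·100 = 200 + 24.2857 = 224.286.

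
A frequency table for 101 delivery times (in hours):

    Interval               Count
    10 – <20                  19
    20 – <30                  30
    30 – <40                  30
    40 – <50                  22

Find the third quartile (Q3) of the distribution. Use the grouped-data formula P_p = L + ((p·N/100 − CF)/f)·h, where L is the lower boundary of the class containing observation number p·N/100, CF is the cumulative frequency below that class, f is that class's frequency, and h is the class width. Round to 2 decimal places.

38.92

N = 101; target position k = 75/100 · 101 = 75.75.
Cumulative frequencies: 19, 49, 79, 101.
Observation 75.75 falls in the class 30 – <40.
L = 30, CF = 49, f = 30, h = 10.
P75 = 30 + ((75.75 − 49)/30)·10 = 30 + 8.91667 = 38.9167.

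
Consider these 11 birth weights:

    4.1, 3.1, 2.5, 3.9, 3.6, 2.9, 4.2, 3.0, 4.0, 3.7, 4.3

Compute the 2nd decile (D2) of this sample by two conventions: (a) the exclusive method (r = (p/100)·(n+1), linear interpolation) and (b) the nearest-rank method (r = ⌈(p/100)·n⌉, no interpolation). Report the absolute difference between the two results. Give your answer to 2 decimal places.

Sorted: 2.5, 2.9, 3.0, 3.1, 3.6, 3.7, 3.9, 4.0, 4.1, 4.2, 4.3.
n = 11.
(a) r = 2.4; between ranks 2 (2.9) and 3 (3.0): 2.94.
(b) the nearest-rank method: rank 3 → 3.
|2.94 − 3| = 0.06.

0.06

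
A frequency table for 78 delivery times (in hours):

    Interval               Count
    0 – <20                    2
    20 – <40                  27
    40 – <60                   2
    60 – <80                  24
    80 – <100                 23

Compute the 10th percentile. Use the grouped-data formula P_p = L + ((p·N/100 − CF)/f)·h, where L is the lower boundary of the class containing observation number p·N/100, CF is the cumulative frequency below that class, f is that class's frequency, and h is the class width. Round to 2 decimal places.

24.30

N = 78; target position k = 10/100 · 78 = 7.8.
Cumulative frequencies: 2, 29, 31, 55, 78.
Observation 7.8 falls in the class 20 – <40.
L = 20, CF = 2, f = 27, h = 20.
P10 = 20 + ((7.8 − 2)/27)·20 = 20 + 4.2963 = 24.2963.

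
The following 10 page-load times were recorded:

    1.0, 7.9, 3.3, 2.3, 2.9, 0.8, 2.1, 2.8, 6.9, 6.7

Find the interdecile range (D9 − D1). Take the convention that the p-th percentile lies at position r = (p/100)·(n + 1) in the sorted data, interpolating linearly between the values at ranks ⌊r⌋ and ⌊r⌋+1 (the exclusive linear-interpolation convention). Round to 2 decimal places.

6.98

Sorted: 0.8, 1.0, 2.1, 2.3, 2.8, 2.9, 3.3, 6.7, 6.9, 7.9.
n = 10.
P10: r = 1.1; ranks 1–2 are 0.8, 1.0; interpolating gives 0.82.
P90: r = 9.9; ranks 9–10 are 6.9, 7.9; interpolating gives 7.8.
Difference: 7.8 − 0.82 = 6.98.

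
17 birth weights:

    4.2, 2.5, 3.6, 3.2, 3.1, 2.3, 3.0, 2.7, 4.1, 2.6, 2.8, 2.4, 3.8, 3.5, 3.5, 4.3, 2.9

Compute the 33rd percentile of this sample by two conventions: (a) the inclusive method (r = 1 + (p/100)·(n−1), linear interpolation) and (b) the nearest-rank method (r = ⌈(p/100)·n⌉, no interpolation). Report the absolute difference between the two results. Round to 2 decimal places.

0.03

Sorted: 2.3, 2.4, 2.5, 2.6, 2.7, 2.8, 2.9, 3.0, 3.1, 3.2, 3.5, 3.5, 3.6, 3.8, 4.1, 4.2, 4.3.
n = 17.
(a) r = 6.28; between ranks 6 (2.8) and 7 (2.9): 2.828.
(b) the nearest-rank method: rank 6 → 2.8.
|2.828 − 2.8| = 0.028.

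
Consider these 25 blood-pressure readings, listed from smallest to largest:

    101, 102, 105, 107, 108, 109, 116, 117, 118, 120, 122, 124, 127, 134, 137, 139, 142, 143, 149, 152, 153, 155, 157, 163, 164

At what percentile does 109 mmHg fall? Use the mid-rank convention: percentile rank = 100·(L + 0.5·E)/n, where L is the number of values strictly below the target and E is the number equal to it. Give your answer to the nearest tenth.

22.0

Count below 109: L = 5; count equal: E = 1; n = 25.
Percentile rank = 100·(5 + 0.5·1)/25 = 100·5.5/25 = 22.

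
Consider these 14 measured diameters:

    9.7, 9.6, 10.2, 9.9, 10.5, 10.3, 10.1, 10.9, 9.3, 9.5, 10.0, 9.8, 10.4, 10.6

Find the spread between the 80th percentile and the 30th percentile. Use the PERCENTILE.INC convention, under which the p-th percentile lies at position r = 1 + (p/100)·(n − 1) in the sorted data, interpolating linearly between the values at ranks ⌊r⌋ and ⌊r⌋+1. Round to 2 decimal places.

0.65

Sorted: 9.3, 9.5, 9.6, 9.7, 9.8, 9.9, 10.0, 10.1, 10.2, 10.3, 10.4, 10.5, 10.6, 10.9.
n = 14.
P30: r = 4.9; ranks 4–5 are 9.7, 9.8; interpolating gives 9.79.
P80: r = 11.4; ranks 11–12 are 10.4, 10.5; interpolating gives 10.44.
Difference: 10.44 − 9.79 = 0.65.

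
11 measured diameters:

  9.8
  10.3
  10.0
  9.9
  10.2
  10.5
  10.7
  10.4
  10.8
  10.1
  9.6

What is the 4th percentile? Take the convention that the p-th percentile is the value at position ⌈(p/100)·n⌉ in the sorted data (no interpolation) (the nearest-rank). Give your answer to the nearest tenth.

9.6

Sorted: 9.6, 9.8, 9.9, 10.0, 10.1, 10.2, 10.3, 10.4, 10.5, 10.7, 10.8.
n = 11.
Position = ⌈4/100 · 11⌉ = ⌈0.44⌉ = 1.
The value at rank 1 is 9.6.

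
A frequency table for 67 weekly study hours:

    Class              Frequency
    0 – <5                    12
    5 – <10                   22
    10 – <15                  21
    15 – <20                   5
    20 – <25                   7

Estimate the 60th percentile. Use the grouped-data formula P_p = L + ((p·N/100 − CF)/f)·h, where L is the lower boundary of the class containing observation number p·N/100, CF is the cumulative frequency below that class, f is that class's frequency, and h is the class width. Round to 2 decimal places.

11.48

N = 67; target position k = 60/100 · 67 = 40.2.
Cumulative frequencies: 12, 34, 55, 60, 67.
Observation 40.2 falls in the class 10 – <15.
L = 10, CF = 34, f = 21, h = 5.
P60 = 10 + ((40.2 − 34)/21)·5 = 10 + 1.47619 = 11.4762.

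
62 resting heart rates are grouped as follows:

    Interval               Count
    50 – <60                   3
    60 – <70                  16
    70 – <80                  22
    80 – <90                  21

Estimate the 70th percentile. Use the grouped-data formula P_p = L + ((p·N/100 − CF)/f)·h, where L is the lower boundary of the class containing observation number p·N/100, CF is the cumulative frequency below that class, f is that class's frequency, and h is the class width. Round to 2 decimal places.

81.14

N = 62; target position k = 70/100 · 62 = 43.4.
Cumulative frequencies: 3, 19, 41, 62.
Observation 43.4 falls in the class 80 – <90.
L = 80, CF = 41, f = 21, h = 10.
P70 = 80 + ((43.4 − 41)/21)·10 = 80 + 1.14286 = 81.1429.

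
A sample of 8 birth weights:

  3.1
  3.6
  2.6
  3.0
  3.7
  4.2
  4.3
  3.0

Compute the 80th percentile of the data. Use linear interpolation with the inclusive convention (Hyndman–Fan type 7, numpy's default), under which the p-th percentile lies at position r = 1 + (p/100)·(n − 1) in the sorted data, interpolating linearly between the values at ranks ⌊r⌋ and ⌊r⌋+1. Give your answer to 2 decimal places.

4.00

Sorted: 2.6, 3.0, 3.0, 3.1, 3.6, 3.7, 4.2, 4.3.
n = 8.
r = 1 + (80/100)·(8 − 1) = 1 + 5.6 = 6.6.
Rank 6 is 3.7 and rank 7 is 4.2.
Interpolate: 3.7 + 0.6·(4.2 − 3.7) = 3.7 + 0.6·0.5 = 4.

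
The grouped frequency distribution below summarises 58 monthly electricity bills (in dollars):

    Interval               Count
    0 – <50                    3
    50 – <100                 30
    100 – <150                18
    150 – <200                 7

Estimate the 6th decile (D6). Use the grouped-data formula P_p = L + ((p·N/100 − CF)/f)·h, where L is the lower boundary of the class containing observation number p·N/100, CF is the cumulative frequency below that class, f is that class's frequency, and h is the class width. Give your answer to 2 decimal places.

N = 58; target position k = 60/100 · 58 = 34.8.
Cumulative frequencies: 3, 33, 51, 58.
Observation 34.8 falls in the class 100 – <150.
L = 100, CF = 33, f = 18, h = 50.
P60 = 100 + ((34.8 − 33)/18)·50 = 100 + 5 = 105.

105.00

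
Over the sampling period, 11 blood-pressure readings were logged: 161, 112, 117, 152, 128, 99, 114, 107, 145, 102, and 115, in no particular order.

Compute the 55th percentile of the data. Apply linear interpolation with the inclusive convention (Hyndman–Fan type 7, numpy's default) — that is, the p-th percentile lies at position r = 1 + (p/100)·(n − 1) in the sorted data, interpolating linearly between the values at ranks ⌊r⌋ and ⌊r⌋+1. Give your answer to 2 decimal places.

Sorted: 99, 102, 107, 112, 114, 115, 117, 128, 145, 152, 161.
n = 11.
r = 1 + (55/100)·(11 − 1) = 1 + 5.5 = 6.5.
Rank 6 is 115 and rank 7 is 117.
Interpolate: 115 + 0.5·(117 − 115) = 115 + 0.5·2 = 116.

116.00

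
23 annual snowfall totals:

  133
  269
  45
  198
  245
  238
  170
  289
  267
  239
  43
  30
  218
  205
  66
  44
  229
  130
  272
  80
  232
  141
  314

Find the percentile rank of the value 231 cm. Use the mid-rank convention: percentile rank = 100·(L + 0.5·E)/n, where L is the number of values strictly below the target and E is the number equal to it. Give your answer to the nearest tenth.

60.9

Sorted: 30, 43, 44, 45, 66, 80, 130, 133, 141, 170, 198, 205, 218, 229, 232, 238, 239, 245, 267, 269, 272, 289, 314.
Count below 231: L = 14; count equal: E = 0; n = 23.
Percentile rank = 100·(14 + 0.5·0)/23 = 100·14/23 = 60.87.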